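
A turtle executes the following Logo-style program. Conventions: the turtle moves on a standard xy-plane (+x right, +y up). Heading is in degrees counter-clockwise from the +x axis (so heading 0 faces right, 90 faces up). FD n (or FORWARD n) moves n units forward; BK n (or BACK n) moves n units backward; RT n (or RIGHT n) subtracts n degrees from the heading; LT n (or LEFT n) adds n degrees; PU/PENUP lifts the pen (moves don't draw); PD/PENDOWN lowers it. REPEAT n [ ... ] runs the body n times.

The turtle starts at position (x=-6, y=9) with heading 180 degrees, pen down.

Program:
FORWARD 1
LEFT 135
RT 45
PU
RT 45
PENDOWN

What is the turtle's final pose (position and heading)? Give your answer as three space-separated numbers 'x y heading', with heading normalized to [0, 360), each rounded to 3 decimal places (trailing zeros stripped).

Answer: -7 9 225

Derivation:
Executing turtle program step by step:
Start: pos=(-6,9), heading=180, pen down
FD 1: (-6,9) -> (-7,9) [heading=180, draw]
LT 135: heading 180 -> 315
RT 45: heading 315 -> 270
PU: pen up
RT 45: heading 270 -> 225
PD: pen down
Final: pos=(-7,9), heading=225, 1 segment(s) drawn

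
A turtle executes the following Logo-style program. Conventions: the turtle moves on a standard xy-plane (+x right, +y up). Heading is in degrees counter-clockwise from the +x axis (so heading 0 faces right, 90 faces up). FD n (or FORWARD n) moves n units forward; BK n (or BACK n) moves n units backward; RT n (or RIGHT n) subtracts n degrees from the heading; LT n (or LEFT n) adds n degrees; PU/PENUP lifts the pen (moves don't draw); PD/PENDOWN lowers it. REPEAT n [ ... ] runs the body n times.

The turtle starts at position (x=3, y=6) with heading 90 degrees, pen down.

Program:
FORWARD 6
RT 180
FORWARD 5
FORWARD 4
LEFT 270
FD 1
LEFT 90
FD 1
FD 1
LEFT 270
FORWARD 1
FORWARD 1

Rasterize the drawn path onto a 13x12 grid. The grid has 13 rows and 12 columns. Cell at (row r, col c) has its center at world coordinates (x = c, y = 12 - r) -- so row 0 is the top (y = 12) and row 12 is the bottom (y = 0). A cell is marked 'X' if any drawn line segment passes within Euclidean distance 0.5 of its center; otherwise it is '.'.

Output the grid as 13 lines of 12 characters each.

Segment 0: (3,6) -> (3,12)
Segment 1: (3,12) -> (3,7)
Segment 2: (3,7) -> (3,3)
Segment 3: (3,3) -> (2,3)
Segment 4: (2,3) -> (2,2)
Segment 5: (2,2) -> (2,1)
Segment 6: (2,1) -> (1,1)
Segment 7: (1,1) -> (0,1)

Answer: ...X........
...X........
...X........
...X........
...X........
...X........
...X........
...X........
...X........
..XX........
..X.........
XXX.........
............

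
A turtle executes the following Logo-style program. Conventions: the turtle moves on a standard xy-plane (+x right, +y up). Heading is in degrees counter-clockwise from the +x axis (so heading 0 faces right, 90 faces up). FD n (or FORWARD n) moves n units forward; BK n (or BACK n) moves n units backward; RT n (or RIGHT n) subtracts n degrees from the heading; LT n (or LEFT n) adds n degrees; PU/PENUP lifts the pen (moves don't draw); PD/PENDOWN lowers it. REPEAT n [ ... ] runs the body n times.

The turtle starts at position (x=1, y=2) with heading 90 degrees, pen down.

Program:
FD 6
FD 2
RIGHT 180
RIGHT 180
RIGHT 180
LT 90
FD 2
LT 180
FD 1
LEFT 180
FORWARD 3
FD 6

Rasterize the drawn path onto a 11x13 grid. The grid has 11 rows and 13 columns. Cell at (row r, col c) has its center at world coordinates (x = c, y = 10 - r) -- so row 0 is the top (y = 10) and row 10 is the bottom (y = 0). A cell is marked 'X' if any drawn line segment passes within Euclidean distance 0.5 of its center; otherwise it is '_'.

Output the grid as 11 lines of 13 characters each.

Answer: _XXXXXXXXXXX_
_X___________
_X___________
_X___________
_X___________
_X___________
_X___________
_X___________
_X___________
_____________
_____________

Derivation:
Segment 0: (1,2) -> (1,8)
Segment 1: (1,8) -> (1,10)
Segment 2: (1,10) -> (3,10)
Segment 3: (3,10) -> (2,10)
Segment 4: (2,10) -> (5,10)
Segment 5: (5,10) -> (11,10)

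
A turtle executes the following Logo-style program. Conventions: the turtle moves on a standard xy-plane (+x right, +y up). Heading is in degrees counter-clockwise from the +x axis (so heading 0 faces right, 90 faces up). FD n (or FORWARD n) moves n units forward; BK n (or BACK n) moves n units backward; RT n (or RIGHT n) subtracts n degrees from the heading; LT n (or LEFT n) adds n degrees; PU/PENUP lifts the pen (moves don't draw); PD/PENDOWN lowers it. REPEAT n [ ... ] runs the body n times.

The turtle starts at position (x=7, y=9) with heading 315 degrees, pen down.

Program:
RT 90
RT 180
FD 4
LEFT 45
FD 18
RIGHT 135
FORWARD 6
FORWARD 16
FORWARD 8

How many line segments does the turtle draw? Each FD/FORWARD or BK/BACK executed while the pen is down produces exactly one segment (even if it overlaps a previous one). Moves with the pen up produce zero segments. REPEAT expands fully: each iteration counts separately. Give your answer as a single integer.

Executing turtle program step by step:
Start: pos=(7,9), heading=315, pen down
RT 90: heading 315 -> 225
RT 180: heading 225 -> 45
FD 4: (7,9) -> (9.828,11.828) [heading=45, draw]
LT 45: heading 45 -> 90
FD 18: (9.828,11.828) -> (9.828,29.828) [heading=90, draw]
RT 135: heading 90 -> 315
FD 6: (9.828,29.828) -> (14.071,25.586) [heading=315, draw]
FD 16: (14.071,25.586) -> (25.385,14.272) [heading=315, draw]
FD 8: (25.385,14.272) -> (31.042,8.615) [heading=315, draw]
Final: pos=(31.042,8.615), heading=315, 5 segment(s) drawn
Segments drawn: 5

Answer: 5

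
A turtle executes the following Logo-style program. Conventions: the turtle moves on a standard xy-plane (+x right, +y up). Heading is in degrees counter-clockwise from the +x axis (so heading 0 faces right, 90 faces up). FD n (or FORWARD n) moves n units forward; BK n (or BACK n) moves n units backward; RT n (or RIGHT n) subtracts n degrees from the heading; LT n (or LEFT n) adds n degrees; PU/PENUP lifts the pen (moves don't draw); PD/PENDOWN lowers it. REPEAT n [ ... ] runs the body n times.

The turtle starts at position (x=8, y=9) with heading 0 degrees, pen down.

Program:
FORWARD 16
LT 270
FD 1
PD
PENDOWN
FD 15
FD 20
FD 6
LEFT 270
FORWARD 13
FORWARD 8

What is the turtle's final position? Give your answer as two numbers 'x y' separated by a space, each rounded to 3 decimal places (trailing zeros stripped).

Executing turtle program step by step:
Start: pos=(8,9), heading=0, pen down
FD 16: (8,9) -> (24,9) [heading=0, draw]
LT 270: heading 0 -> 270
FD 1: (24,9) -> (24,8) [heading=270, draw]
PD: pen down
PD: pen down
FD 15: (24,8) -> (24,-7) [heading=270, draw]
FD 20: (24,-7) -> (24,-27) [heading=270, draw]
FD 6: (24,-27) -> (24,-33) [heading=270, draw]
LT 270: heading 270 -> 180
FD 13: (24,-33) -> (11,-33) [heading=180, draw]
FD 8: (11,-33) -> (3,-33) [heading=180, draw]
Final: pos=(3,-33), heading=180, 7 segment(s) drawn

Answer: 3 -33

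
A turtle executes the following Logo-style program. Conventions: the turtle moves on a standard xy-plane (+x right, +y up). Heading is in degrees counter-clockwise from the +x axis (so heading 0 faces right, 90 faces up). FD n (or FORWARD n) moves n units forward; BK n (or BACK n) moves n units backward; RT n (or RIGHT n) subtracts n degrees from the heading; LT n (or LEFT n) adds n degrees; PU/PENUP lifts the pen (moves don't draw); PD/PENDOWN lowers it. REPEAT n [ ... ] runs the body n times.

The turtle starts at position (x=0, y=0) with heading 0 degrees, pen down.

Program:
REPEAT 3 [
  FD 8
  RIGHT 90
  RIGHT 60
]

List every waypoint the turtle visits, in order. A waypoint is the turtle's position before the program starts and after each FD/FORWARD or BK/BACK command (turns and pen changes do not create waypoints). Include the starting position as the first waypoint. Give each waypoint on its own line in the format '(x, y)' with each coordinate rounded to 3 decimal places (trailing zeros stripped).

Answer: (0, 0)
(8, 0)
(1.072, -4)
(5.072, 2.928)

Derivation:
Executing turtle program step by step:
Start: pos=(0,0), heading=0, pen down
REPEAT 3 [
  -- iteration 1/3 --
  FD 8: (0,0) -> (8,0) [heading=0, draw]
  RT 90: heading 0 -> 270
  RT 60: heading 270 -> 210
  -- iteration 2/3 --
  FD 8: (8,0) -> (1.072,-4) [heading=210, draw]
  RT 90: heading 210 -> 120
  RT 60: heading 120 -> 60
  -- iteration 3/3 --
  FD 8: (1.072,-4) -> (5.072,2.928) [heading=60, draw]
  RT 90: heading 60 -> 330
  RT 60: heading 330 -> 270
]
Final: pos=(5.072,2.928), heading=270, 3 segment(s) drawn
Waypoints (4 total):
(0, 0)
(8, 0)
(1.072, -4)
(5.072, 2.928)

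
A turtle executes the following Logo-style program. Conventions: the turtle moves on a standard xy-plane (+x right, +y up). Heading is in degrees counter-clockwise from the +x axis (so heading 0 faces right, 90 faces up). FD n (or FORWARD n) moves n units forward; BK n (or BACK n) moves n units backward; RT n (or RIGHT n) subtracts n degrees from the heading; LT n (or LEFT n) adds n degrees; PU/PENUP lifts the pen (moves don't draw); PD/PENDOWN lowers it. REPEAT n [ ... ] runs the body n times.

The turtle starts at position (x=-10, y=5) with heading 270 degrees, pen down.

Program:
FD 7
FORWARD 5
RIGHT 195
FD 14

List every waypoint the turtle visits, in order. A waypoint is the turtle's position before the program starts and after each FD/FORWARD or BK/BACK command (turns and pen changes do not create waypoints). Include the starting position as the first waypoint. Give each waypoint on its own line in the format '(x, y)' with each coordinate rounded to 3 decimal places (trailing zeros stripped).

Executing turtle program step by step:
Start: pos=(-10,5), heading=270, pen down
FD 7: (-10,5) -> (-10,-2) [heading=270, draw]
FD 5: (-10,-2) -> (-10,-7) [heading=270, draw]
RT 195: heading 270 -> 75
FD 14: (-10,-7) -> (-6.377,6.523) [heading=75, draw]
Final: pos=(-6.377,6.523), heading=75, 3 segment(s) drawn
Waypoints (4 total):
(-10, 5)
(-10, -2)
(-10, -7)
(-6.377, 6.523)

Answer: (-10, 5)
(-10, -2)
(-10, -7)
(-6.377, 6.523)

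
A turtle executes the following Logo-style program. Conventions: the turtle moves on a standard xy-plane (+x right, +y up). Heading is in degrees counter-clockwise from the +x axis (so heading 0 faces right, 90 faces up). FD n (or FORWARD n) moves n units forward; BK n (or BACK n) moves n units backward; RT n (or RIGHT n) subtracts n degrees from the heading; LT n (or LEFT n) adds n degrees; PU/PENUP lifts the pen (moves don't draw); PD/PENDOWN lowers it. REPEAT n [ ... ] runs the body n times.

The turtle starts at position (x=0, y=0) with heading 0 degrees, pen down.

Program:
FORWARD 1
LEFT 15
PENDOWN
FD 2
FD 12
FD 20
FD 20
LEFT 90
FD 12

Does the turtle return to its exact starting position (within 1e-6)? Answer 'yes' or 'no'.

Answer: no

Derivation:
Executing turtle program step by step:
Start: pos=(0,0), heading=0, pen down
FD 1: (0,0) -> (1,0) [heading=0, draw]
LT 15: heading 0 -> 15
PD: pen down
FD 2: (1,0) -> (2.932,0.518) [heading=15, draw]
FD 12: (2.932,0.518) -> (14.523,3.623) [heading=15, draw]
FD 20: (14.523,3.623) -> (33.841,8.8) [heading=15, draw]
FD 20: (33.841,8.8) -> (53.16,13.976) [heading=15, draw]
LT 90: heading 15 -> 105
FD 12: (53.16,13.976) -> (50.054,25.567) [heading=105, draw]
Final: pos=(50.054,25.567), heading=105, 6 segment(s) drawn

Start position: (0, 0)
Final position: (50.054, 25.567)
Distance = 56.206; >= 1e-6 -> NOT closed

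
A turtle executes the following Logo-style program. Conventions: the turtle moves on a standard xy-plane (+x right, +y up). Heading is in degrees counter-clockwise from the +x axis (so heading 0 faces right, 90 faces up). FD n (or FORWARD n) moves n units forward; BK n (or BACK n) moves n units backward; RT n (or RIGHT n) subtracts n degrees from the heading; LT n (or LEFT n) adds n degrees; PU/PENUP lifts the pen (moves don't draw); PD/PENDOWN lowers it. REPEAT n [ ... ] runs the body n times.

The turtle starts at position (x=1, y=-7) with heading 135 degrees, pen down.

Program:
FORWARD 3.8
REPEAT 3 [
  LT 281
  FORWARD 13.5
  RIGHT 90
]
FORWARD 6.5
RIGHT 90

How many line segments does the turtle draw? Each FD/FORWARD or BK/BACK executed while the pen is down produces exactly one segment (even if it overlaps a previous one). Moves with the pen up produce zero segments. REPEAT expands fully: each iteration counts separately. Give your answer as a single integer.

Answer: 5

Derivation:
Executing turtle program step by step:
Start: pos=(1,-7), heading=135, pen down
FD 3.8: (1,-7) -> (-1.687,-4.313) [heading=135, draw]
REPEAT 3 [
  -- iteration 1/3 --
  LT 281: heading 135 -> 56
  FD 13.5: (-1.687,-4.313) -> (5.862,6.879) [heading=56, draw]
  RT 90: heading 56 -> 326
  -- iteration 2/3 --
  LT 281: heading 326 -> 247
  FD 13.5: (5.862,6.879) -> (0.587,-5.548) [heading=247, draw]
  RT 90: heading 247 -> 157
  -- iteration 3/3 --
  LT 281: heading 157 -> 78
  FD 13.5: (0.587,-5.548) -> (3.394,7.657) [heading=78, draw]
  RT 90: heading 78 -> 348
]
FD 6.5: (3.394,7.657) -> (9.752,6.306) [heading=348, draw]
RT 90: heading 348 -> 258
Final: pos=(9.752,6.306), heading=258, 5 segment(s) drawn
Segments drawn: 5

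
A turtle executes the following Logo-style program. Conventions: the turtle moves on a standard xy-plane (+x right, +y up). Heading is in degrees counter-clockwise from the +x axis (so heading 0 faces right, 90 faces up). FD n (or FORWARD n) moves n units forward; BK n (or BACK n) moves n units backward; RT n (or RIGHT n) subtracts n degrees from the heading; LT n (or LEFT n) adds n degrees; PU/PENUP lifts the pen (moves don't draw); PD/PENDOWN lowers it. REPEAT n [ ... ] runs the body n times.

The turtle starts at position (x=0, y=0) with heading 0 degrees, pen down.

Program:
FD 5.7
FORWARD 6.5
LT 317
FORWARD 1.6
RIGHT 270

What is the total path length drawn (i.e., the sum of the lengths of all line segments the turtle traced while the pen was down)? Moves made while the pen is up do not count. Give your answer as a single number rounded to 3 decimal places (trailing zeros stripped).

Answer: 13.8

Derivation:
Executing turtle program step by step:
Start: pos=(0,0), heading=0, pen down
FD 5.7: (0,0) -> (5.7,0) [heading=0, draw]
FD 6.5: (5.7,0) -> (12.2,0) [heading=0, draw]
LT 317: heading 0 -> 317
FD 1.6: (12.2,0) -> (13.37,-1.091) [heading=317, draw]
RT 270: heading 317 -> 47
Final: pos=(13.37,-1.091), heading=47, 3 segment(s) drawn

Segment lengths:
  seg 1: (0,0) -> (5.7,0), length = 5.7
  seg 2: (5.7,0) -> (12.2,0), length = 6.5
  seg 3: (12.2,0) -> (13.37,-1.091), length = 1.6
Total = 13.8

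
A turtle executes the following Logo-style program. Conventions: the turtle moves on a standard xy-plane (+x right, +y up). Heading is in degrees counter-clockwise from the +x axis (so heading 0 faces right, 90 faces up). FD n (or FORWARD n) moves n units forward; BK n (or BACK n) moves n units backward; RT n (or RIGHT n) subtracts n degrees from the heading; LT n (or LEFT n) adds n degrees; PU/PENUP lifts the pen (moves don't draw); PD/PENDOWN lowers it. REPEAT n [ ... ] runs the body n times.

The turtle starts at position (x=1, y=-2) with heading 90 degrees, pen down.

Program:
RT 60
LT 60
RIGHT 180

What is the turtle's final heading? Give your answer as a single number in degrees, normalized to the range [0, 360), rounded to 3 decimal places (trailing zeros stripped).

Answer: 270

Derivation:
Executing turtle program step by step:
Start: pos=(1,-2), heading=90, pen down
RT 60: heading 90 -> 30
LT 60: heading 30 -> 90
RT 180: heading 90 -> 270
Final: pos=(1,-2), heading=270, 0 segment(s) drawn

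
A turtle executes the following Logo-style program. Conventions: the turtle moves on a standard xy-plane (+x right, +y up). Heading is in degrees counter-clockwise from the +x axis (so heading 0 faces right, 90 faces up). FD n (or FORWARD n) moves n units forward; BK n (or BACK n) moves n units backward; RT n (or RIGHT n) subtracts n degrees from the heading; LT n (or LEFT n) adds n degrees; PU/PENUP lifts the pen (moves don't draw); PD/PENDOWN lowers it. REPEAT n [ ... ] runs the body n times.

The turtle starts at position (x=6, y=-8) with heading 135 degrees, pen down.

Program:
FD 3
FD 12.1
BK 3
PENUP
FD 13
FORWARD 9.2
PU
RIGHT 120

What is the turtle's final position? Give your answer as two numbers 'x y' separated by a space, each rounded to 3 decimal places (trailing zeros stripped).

Answer: -18.254 16.254

Derivation:
Executing turtle program step by step:
Start: pos=(6,-8), heading=135, pen down
FD 3: (6,-8) -> (3.879,-5.879) [heading=135, draw]
FD 12.1: (3.879,-5.879) -> (-4.677,2.677) [heading=135, draw]
BK 3: (-4.677,2.677) -> (-2.556,0.556) [heading=135, draw]
PU: pen up
FD 13: (-2.556,0.556) -> (-11.748,9.748) [heading=135, move]
FD 9.2: (-11.748,9.748) -> (-18.254,16.254) [heading=135, move]
PU: pen up
RT 120: heading 135 -> 15
Final: pos=(-18.254,16.254), heading=15, 3 segment(s) drawn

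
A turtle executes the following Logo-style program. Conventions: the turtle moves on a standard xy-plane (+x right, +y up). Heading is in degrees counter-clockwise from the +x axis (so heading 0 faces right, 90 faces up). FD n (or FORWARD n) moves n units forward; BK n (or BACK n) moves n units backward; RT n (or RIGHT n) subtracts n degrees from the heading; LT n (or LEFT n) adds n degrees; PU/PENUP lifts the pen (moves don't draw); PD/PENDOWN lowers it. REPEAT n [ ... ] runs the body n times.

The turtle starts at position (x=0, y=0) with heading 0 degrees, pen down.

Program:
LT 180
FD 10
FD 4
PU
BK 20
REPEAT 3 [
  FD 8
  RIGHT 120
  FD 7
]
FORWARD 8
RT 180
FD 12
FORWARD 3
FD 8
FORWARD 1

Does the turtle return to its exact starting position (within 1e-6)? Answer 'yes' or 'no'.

Answer: no

Derivation:
Executing turtle program step by step:
Start: pos=(0,0), heading=0, pen down
LT 180: heading 0 -> 180
FD 10: (0,0) -> (-10,0) [heading=180, draw]
FD 4: (-10,0) -> (-14,0) [heading=180, draw]
PU: pen up
BK 20: (-14,0) -> (6,0) [heading=180, move]
REPEAT 3 [
  -- iteration 1/3 --
  FD 8: (6,0) -> (-2,0) [heading=180, move]
  RT 120: heading 180 -> 60
  FD 7: (-2,0) -> (1.5,6.062) [heading=60, move]
  -- iteration 2/3 --
  FD 8: (1.5,6.062) -> (5.5,12.99) [heading=60, move]
  RT 120: heading 60 -> 300
  FD 7: (5.5,12.99) -> (9,6.928) [heading=300, move]
  -- iteration 3/3 --
  FD 8: (9,6.928) -> (13,0) [heading=300, move]
  RT 120: heading 300 -> 180
  FD 7: (13,0) -> (6,0) [heading=180, move]
]
FD 8: (6,0) -> (-2,0) [heading=180, move]
RT 180: heading 180 -> 0
FD 12: (-2,0) -> (10,0) [heading=0, move]
FD 3: (10,0) -> (13,0) [heading=0, move]
FD 8: (13,0) -> (21,0) [heading=0, move]
FD 1: (21,0) -> (22,0) [heading=0, move]
Final: pos=(22,0), heading=0, 2 segment(s) drawn

Start position: (0, 0)
Final position: (22, 0)
Distance = 22; >= 1e-6 -> NOT closed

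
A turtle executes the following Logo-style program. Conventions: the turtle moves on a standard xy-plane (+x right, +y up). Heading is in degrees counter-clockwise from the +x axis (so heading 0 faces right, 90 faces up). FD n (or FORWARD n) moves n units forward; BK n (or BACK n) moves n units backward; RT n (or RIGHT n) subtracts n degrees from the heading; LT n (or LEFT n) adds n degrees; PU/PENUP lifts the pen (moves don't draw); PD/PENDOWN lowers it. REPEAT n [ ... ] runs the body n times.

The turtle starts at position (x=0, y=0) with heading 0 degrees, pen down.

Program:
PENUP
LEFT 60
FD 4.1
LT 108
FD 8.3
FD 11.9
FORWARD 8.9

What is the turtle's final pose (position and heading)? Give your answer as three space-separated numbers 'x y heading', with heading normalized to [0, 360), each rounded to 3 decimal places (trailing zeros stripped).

Executing turtle program step by step:
Start: pos=(0,0), heading=0, pen down
PU: pen up
LT 60: heading 0 -> 60
FD 4.1: (0,0) -> (2.05,3.551) [heading=60, move]
LT 108: heading 60 -> 168
FD 8.3: (2.05,3.551) -> (-6.069,5.276) [heading=168, move]
FD 11.9: (-6.069,5.276) -> (-17.709,7.751) [heading=168, move]
FD 8.9: (-17.709,7.751) -> (-26.414,9.601) [heading=168, move]
Final: pos=(-26.414,9.601), heading=168, 0 segment(s) drawn

Answer: -26.414 9.601 168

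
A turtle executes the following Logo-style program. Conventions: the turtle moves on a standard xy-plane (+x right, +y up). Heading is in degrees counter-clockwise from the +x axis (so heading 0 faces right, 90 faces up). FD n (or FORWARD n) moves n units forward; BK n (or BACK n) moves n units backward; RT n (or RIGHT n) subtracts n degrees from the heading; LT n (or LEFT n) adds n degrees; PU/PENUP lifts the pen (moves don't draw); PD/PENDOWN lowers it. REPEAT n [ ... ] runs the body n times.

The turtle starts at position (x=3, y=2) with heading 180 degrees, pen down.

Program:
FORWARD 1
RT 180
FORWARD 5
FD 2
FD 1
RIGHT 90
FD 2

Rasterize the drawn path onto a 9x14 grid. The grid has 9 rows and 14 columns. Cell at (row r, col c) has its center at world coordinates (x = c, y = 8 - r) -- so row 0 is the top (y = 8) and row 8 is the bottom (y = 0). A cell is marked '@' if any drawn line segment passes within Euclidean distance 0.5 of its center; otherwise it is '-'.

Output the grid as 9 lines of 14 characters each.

Segment 0: (3,2) -> (2,2)
Segment 1: (2,2) -> (7,2)
Segment 2: (7,2) -> (9,2)
Segment 3: (9,2) -> (10,2)
Segment 4: (10,2) -> (10,0)

Answer: --------------
--------------
--------------
--------------
--------------
--------------
--@@@@@@@@@---
----------@---
----------@---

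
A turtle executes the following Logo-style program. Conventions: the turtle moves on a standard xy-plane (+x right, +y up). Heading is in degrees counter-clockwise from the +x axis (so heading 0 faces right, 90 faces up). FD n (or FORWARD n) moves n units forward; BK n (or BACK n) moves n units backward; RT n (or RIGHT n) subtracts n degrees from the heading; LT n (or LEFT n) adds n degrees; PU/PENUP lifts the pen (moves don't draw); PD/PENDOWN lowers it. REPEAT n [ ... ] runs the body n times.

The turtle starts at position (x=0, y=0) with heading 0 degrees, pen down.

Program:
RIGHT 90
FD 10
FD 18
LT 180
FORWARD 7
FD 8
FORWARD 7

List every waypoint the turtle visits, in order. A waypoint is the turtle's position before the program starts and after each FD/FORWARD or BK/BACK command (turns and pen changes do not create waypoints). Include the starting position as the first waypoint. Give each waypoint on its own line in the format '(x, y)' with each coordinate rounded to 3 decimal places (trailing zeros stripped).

Answer: (0, 0)
(0, -10)
(0, -28)
(0, -21)
(0, -13)
(0, -6)

Derivation:
Executing turtle program step by step:
Start: pos=(0,0), heading=0, pen down
RT 90: heading 0 -> 270
FD 10: (0,0) -> (0,-10) [heading=270, draw]
FD 18: (0,-10) -> (0,-28) [heading=270, draw]
LT 180: heading 270 -> 90
FD 7: (0,-28) -> (0,-21) [heading=90, draw]
FD 8: (0,-21) -> (0,-13) [heading=90, draw]
FD 7: (0,-13) -> (0,-6) [heading=90, draw]
Final: pos=(0,-6), heading=90, 5 segment(s) drawn
Waypoints (6 total):
(0, 0)
(0, -10)
(0, -28)
(0, -21)
(0, -13)
(0, -6)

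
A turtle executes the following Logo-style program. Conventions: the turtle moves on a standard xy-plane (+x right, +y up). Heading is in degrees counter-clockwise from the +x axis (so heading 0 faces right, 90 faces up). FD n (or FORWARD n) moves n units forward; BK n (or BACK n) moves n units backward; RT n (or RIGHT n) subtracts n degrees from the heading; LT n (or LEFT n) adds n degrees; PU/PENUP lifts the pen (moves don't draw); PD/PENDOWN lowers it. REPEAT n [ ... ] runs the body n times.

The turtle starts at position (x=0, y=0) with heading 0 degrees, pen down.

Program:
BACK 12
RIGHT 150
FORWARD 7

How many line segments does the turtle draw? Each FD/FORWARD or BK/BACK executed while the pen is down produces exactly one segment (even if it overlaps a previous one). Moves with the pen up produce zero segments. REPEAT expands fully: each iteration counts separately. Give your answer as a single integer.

Executing turtle program step by step:
Start: pos=(0,0), heading=0, pen down
BK 12: (0,0) -> (-12,0) [heading=0, draw]
RT 150: heading 0 -> 210
FD 7: (-12,0) -> (-18.062,-3.5) [heading=210, draw]
Final: pos=(-18.062,-3.5), heading=210, 2 segment(s) drawn
Segments drawn: 2

Answer: 2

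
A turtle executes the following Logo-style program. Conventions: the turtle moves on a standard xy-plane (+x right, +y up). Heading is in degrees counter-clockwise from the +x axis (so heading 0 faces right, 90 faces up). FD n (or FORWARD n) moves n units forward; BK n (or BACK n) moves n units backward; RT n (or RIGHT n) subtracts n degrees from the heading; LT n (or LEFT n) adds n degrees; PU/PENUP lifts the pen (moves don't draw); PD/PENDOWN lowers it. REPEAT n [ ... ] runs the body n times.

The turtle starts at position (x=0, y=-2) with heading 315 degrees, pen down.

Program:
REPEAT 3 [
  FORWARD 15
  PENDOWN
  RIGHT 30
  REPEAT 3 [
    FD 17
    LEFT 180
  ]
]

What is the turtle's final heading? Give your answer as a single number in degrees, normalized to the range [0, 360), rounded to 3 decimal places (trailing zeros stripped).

Executing turtle program step by step:
Start: pos=(0,-2), heading=315, pen down
REPEAT 3 [
  -- iteration 1/3 --
  FD 15: (0,-2) -> (10.607,-12.607) [heading=315, draw]
  PD: pen down
  RT 30: heading 315 -> 285
  REPEAT 3 [
    -- iteration 1/3 --
    FD 17: (10.607,-12.607) -> (15.007,-29.027) [heading=285, draw]
    LT 180: heading 285 -> 105
    -- iteration 2/3 --
    FD 17: (15.007,-29.027) -> (10.607,-12.607) [heading=105, draw]
    LT 180: heading 105 -> 285
    -- iteration 3/3 --
    FD 17: (10.607,-12.607) -> (15.007,-29.027) [heading=285, draw]
    LT 180: heading 285 -> 105
  ]
  -- iteration 2/3 --
  FD 15: (15.007,-29.027) -> (11.124,-14.538) [heading=105, draw]
  PD: pen down
  RT 30: heading 105 -> 75
  REPEAT 3 [
    -- iteration 1/3 --
    FD 17: (11.124,-14.538) -> (15.524,1.882) [heading=75, draw]
    LT 180: heading 75 -> 255
    -- iteration 2/3 --
    FD 17: (15.524,1.882) -> (11.124,-14.538) [heading=255, draw]
    LT 180: heading 255 -> 75
    -- iteration 3/3 --
    FD 17: (11.124,-14.538) -> (15.524,1.882) [heading=75, draw]
    LT 180: heading 75 -> 255
  ]
  -- iteration 3/3 --
  FD 15: (15.524,1.882) -> (11.642,-12.607) [heading=255, draw]
  PD: pen down
  RT 30: heading 255 -> 225
  REPEAT 3 [
    -- iteration 1/3 --
    FD 17: (11.642,-12.607) -> (-0.379,-24.627) [heading=225, draw]
    LT 180: heading 225 -> 45
    -- iteration 2/3 --
    FD 17: (-0.379,-24.627) -> (11.642,-12.607) [heading=45, draw]
    LT 180: heading 45 -> 225
    -- iteration 3/3 --
    FD 17: (11.642,-12.607) -> (-0.379,-24.627) [heading=225, draw]
    LT 180: heading 225 -> 45
  ]
]
Final: pos=(-0.379,-24.627), heading=45, 12 segment(s) drawn

Answer: 45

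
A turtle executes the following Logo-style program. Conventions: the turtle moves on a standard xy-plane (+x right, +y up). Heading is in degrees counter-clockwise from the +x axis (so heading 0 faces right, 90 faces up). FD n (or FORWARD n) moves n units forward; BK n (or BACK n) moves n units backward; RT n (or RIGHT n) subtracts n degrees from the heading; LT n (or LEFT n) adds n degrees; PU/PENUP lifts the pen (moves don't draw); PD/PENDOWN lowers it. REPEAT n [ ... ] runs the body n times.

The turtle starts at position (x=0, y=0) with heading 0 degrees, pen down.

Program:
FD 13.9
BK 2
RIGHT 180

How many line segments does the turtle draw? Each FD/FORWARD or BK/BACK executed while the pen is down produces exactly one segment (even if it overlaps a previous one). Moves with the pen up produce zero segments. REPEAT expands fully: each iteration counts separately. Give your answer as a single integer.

Answer: 2

Derivation:
Executing turtle program step by step:
Start: pos=(0,0), heading=0, pen down
FD 13.9: (0,0) -> (13.9,0) [heading=0, draw]
BK 2: (13.9,0) -> (11.9,0) [heading=0, draw]
RT 180: heading 0 -> 180
Final: pos=(11.9,0), heading=180, 2 segment(s) drawn
Segments drawn: 2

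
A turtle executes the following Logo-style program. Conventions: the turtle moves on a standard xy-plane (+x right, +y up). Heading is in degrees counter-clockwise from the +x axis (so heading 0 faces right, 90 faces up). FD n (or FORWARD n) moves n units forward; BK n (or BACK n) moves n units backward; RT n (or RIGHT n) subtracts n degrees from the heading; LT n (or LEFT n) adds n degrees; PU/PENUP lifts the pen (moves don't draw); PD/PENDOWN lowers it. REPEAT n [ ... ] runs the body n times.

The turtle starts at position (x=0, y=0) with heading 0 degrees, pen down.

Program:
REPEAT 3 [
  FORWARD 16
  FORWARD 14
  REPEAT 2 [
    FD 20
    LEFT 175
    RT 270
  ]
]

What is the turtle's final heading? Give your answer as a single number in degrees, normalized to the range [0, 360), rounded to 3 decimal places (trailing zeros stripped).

Executing turtle program step by step:
Start: pos=(0,0), heading=0, pen down
REPEAT 3 [
  -- iteration 1/3 --
  FD 16: (0,0) -> (16,0) [heading=0, draw]
  FD 14: (16,0) -> (30,0) [heading=0, draw]
  REPEAT 2 [
    -- iteration 1/2 --
    FD 20: (30,0) -> (50,0) [heading=0, draw]
    LT 175: heading 0 -> 175
    RT 270: heading 175 -> 265
    -- iteration 2/2 --
    FD 20: (50,0) -> (48.257,-19.924) [heading=265, draw]
    LT 175: heading 265 -> 80
    RT 270: heading 80 -> 170
  ]
  -- iteration 2/3 --
  FD 16: (48.257,-19.924) -> (32.5,-17.146) [heading=170, draw]
  FD 14: (32.5,-17.146) -> (18.713,-14.714) [heading=170, draw]
  REPEAT 2 [
    -- iteration 1/2 --
    FD 20: (18.713,-14.714) -> (-0.984,-11.241) [heading=170, draw]
    LT 175: heading 170 -> 345
    RT 270: heading 345 -> 75
    -- iteration 2/2 --
    FD 20: (-0.984,-11.241) -> (4.193,8.077) [heading=75, draw]
    LT 175: heading 75 -> 250
    RT 270: heading 250 -> 340
  ]
  -- iteration 3/3 --
  FD 16: (4.193,8.077) -> (19.228,2.605) [heading=340, draw]
  FD 14: (19.228,2.605) -> (32.384,-2.184) [heading=340, draw]
  REPEAT 2 [
    -- iteration 1/2 --
    FD 20: (32.384,-2.184) -> (51.178,-9.024) [heading=340, draw]
    LT 175: heading 340 -> 155
    RT 270: heading 155 -> 245
    -- iteration 2/2 --
    FD 20: (51.178,-9.024) -> (42.725,-27.15) [heading=245, draw]
    LT 175: heading 245 -> 60
    RT 270: heading 60 -> 150
  ]
]
Final: pos=(42.725,-27.15), heading=150, 12 segment(s) drawn

Answer: 150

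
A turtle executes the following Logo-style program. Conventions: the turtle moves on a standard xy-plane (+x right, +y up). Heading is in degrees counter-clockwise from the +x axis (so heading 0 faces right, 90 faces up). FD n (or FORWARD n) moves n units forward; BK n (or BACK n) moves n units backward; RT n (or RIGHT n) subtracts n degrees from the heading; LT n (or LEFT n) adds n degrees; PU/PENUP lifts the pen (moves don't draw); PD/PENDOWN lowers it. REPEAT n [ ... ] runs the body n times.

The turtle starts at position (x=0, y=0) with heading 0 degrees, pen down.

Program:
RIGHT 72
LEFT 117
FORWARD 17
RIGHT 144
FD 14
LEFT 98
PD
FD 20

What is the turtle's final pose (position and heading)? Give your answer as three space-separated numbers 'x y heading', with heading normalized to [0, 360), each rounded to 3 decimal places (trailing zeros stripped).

Executing turtle program step by step:
Start: pos=(0,0), heading=0, pen down
RT 72: heading 0 -> 288
LT 117: heading 288 -> 45
FD 17: (0,0) -> (12.021,12.021) [heading=45, draw]
RT 144: heading 45 -> 261
FD 14: (12.021,12.021) -> (9.831,-1.807) [heading=261, draw]
LT 98: heading 261 -> 359
PD: pen down
FD 20: (9.831,-1.807) -> (29.828,-2.156) [heading=359, draw]
Final: pos=(29.828,-2.156), heading=359, 3 segment(s) drawn

Answer: 29.828 -2.156 359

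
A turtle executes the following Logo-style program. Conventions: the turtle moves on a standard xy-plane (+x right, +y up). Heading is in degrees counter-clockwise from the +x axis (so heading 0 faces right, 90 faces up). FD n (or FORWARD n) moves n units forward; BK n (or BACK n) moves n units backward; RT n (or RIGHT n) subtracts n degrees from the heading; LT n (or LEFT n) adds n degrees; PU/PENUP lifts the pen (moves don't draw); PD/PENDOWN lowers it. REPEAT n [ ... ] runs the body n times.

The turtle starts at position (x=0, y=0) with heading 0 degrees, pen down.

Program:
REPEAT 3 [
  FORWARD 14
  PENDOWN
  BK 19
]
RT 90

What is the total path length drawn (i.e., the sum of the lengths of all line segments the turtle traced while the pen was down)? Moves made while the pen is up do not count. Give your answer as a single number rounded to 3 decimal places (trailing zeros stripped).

Executing turtle program step by step:
Start: pos=(0,0), heading=0, pen down
REPEAT 3 [
  -- iteration 1/3 --
  FD 14: (0,0) -> (14,0) [heading=0, draw]
  PD: pen down
  BK 19: (14,0) -> (-5,0) [heading=0, draw]
  -- iteration 2/3 --
  FD 14: (-5,0) -> (9,0) [heading=0, draw]
  PD: pen down
  BK 19: (9,0) -> (-10,0) [heading=0, draw]
  -- iteration 3/3 --
  FD 14: (-10,0) -> (4,0) [heading=0, draw]
  PD: pen down
  BK 19: (4,0) -> (-15,0) [heading=0, draw]
]
RT 90: heading 0 -> 270
Final: pos=(-15,0), heading=270, 6 segment(s) drawn

Segment lengths:
  seg 1: (0,0) -> (14,0), length = 14
  seg 2: (14,0) -> (-5,0), length = 19
  seg 3: (-5,0) -> (9,0), length = 14
  seg 4: (9,0) -> (-10,0), length = 19
  seg 5: (-10,0) -> (4,0), length = 14
  seg 6: (4,0) -> (-15,0), length = 19
Total = 99

Answer: 99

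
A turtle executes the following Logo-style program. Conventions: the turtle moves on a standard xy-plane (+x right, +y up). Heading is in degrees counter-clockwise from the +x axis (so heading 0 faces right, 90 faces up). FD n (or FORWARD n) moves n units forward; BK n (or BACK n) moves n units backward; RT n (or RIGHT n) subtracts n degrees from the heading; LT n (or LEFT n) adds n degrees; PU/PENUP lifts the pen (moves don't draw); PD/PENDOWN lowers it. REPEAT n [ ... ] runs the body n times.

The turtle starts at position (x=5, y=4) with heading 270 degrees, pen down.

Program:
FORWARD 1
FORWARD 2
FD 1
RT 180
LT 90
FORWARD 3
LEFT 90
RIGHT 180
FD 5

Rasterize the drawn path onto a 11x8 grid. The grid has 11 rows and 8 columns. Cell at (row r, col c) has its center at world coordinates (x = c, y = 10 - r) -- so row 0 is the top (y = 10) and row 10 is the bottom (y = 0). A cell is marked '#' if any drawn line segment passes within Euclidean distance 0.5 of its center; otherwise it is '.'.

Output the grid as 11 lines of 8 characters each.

Answer: ........
........
........
........
........
..#.....
..#..#..
..#..#..
..#..#..
..#..#..
..####..

Derivation:
Segment 0: (5,4) -> (5,3)
Segment 1: (5,3) -> (5,1)
Segment 2: (5,1) -> (5,0)
Segment 3: (5,0) -> (2,0)
Segment 4: (2,0) -> (2,5)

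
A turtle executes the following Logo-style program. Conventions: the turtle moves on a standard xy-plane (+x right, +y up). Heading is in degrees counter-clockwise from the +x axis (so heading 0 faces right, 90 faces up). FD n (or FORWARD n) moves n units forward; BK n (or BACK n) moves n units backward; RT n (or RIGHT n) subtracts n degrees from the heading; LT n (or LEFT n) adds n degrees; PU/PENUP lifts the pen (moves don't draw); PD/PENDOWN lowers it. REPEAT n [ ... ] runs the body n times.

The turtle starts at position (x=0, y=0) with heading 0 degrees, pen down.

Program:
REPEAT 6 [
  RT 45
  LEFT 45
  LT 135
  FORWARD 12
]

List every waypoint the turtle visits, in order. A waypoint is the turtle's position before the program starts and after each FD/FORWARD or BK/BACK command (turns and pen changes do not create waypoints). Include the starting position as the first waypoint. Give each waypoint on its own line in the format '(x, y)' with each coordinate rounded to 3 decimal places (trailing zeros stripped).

Executing turtle program step by step:
Start: pos=(0,0), heading=0, pen down
REPEAT 6 [
  -- iteration 1/6 --
  RT 45: heading 0 -> 315
  LT 45: heading 315 -> 0
  LT 135: heading 0 -> 135
  FD 12: (0,0) -> (-8.485,8.485) [heading=135, draw]
  -- iteration 2/6 --
  RT 45: heading 135 -> 90
  LT 45: heading 90 -> 135
  LT 135: heading 135 -> 270
  FD 12: (-8.485,8.485) -> (-8.485,-3.515) [heading=270, draw]
  -- iteration 3/6 --
  RT 45: heading 270 -> 225
  LT 45: heading 225 -> 270
  LT 135: heading 270 -> 45
  FD 12: (-8.485,-3.515) -> (0,4.971) [heading=45, draw]
  -- iteration 4/6 --
  RT 45: heading 45 -> 0
  LT 45: heading 0 -> 45
  LT 135: heading 45 -> 180
  FD 12: (0,4.971) -> (-12,4.971) [heading=180, draw]
  -- iteration 5/6 --
  RT 45: heading 180 -> 135
  LT 45: heading 135 -> 180
  LT 135: heading 180 -> 315
  FD 12: (-12,4.971) -> (-3.515,-3.515) [heading=315, draw]
  -- iteration 6/6 --
  RT 45: heading 315 -> 270
  LT 45: heading 270 -> 315
  LT 135: heading 315 -> 90
  FD 12: (-3.515,-3.515) -> (-3.515,8.485) [heading=90, draw]
]
Final: pos=(-3.515,8.485), heading=90, 6 segment(s) drawn
Waypoints (7 total):
(0, 0)
(-8.485, 8.485)
(-8.485, -3.515)
(0, 4.971)
(-12, 4.971)
(-3.515, -3.515)
(-3.515, 8.485)

Answer: (0, 0)
(-8.485, 8.485)
(-8.485, -3.515)
(0, 4.971)
(-12, 4.971)
(-3.515, -3.515)
(-3.515, 8.485)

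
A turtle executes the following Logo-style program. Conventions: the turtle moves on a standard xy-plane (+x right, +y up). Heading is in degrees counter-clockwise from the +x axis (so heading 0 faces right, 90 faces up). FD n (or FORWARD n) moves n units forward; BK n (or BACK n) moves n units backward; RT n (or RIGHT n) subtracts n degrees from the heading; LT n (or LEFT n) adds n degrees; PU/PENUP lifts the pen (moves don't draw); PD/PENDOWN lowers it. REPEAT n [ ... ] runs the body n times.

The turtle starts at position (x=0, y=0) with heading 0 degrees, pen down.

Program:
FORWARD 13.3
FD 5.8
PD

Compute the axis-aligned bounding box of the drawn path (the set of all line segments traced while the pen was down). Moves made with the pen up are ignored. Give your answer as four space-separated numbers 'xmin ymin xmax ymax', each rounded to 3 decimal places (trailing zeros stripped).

Executing turtle program step by step:
Start: pos=(0,0), heading=0, pen down
FD 13.3: (0,0) -> (13.3,0) [heading=0, draw]
FD 5.8: (13.3,0) -> (19.1,0) [heading=0, draw]
PD: pen down
Final: pos=(19.1,0), heading=0, 2 segment(s) drawn

Segment endpoints: x in {0, 13.3, 19.1}, y in {0}
xmin=0, ymin=0, xmax=19.1, ymax=0

Answer: 0 0 19.1 0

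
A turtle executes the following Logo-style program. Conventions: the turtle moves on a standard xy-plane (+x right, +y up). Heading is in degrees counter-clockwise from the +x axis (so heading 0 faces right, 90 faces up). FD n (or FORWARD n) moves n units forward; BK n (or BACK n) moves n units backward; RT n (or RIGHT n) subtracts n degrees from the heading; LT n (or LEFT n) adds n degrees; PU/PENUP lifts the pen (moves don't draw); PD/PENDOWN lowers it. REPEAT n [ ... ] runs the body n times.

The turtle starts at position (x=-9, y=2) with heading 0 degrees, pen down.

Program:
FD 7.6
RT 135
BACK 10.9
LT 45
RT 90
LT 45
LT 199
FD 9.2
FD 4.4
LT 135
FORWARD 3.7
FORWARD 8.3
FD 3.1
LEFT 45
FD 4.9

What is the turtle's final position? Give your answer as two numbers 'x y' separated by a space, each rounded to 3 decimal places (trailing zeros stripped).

Executing turtle program step by step:
Start: pos=(-9,2), heading=0, pen down
FD 7.6: (-9,2) -> (-1.4,2) [heading=0, draw]
RT 135: heading 0 -> 225
BK 10.9: (-1.4,2) -> (6.307,9.707) [heading=225, draw]
LT 45: heading 225 -> 270
RT 90: heading 270 -> 180
LT 45: heading 180 -> 225
LT 199: heading 225 -> 64
FD 9.2: (6.307,9.707) -> (10.34,17.976) [heading=64, draw]
FD 4.4: (10.34,17.976) -> (12.269,21.931) [heading=64, draw]
LT 135: heading 64 -> 199
FD 3.7: (12.269,21.931) -> (8.771,20.726) [heading=199, draw]
FD 8.3: (8.771,20.726) -> (0.923,18.024) [heading=199, draw]
FD 3.1: (0.923,18.024) -> (-2.008,17.015) [heading=199, draw]
LT 45: heading 199 -> 244
FD 4.9: (-2.008,17.015) -> (-4.156,12.611) [heading=244, draw]
Final: pos=(-4.156,12.611), heading=244, 8 segment(s) drawn

Answer: -4.156 12.611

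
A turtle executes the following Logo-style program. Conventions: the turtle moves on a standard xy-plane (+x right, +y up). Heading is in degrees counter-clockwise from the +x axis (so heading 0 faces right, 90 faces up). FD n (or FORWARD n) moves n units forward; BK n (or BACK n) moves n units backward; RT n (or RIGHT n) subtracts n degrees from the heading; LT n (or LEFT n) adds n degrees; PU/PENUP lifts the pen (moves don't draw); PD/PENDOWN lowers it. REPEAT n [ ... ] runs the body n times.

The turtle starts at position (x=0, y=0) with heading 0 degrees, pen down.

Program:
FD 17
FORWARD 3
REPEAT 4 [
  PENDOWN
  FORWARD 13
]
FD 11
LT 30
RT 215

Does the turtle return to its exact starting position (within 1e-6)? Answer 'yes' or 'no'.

Executing turtle program step by step:
Start: pos=(0,0), heading=0, pen down
FD 17: (0,0) -> (17,0) [heading=0, draw]
FD 3: (17,0) -> (20,0) [heading=0, draw]
REPEAT 4 [
  -- iteration 1/4 --
  PD: pen down
  FD 13: (20,0) -> (33,0) [heading=0, draw]
  -- iteration 2/4 --
  PD: pen down
  FD 13: (33,0) -> (46,0) [heading=0, draw]
  -- iteration 3/4 --
  PD: pen down
  FD 13: (46,0) -> (59,0) [heading=0, draw]
  -- iteration 4/4 --
  PD: pen down
  FD 13: (59,0) -> (72,0) [heading=0, draw]
]
FD 11: (72,0) -> (83,0) [heading=0, draw]
LT 30: heading 0 -> 30
RT 215: heading 30 -> 175
Final: pos=(83,0), heading=175, 7 segment(s) drawn

Start position: (0, 0)
Final position: (83, 0)
Distance = 83; >= 1e-6 -> NOT closed

Answer: no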